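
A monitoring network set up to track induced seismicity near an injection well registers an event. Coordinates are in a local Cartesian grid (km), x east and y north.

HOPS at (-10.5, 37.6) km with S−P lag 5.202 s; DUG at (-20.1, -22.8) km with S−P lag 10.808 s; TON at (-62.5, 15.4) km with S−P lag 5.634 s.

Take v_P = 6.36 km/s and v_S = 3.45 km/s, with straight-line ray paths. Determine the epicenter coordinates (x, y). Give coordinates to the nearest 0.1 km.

Distance from S−P lag: d = Δt · v_P v_S / (v_P − v_S) = Δt · (6.36·3.45)/(6.36−3.45) ≈ 7.5402·Δt.
So d_HOPS = 39.22, d_DUG = 81.49, d_TON = 42.48 km.
Circle about each station: (x + 10.5)² + (y − 37.6)² = 39.22²; (x + 20.1)² + (y + 22.8)² = 81.49²; (x + 62.5)² + (y − 15.4)² = 42.48².
Subtracting the HOPS equation from the DUG and TON equations removes the quadratic terms:
-19.2 x − 120.8 y = -5702.57
-104.0 x − 44.4 y = 2353.06
Solving the 2×2 system: x ≈ -45.9, y ≈ 54.5 km.

x ≈ -45.9 km, y ≈ 54.5 km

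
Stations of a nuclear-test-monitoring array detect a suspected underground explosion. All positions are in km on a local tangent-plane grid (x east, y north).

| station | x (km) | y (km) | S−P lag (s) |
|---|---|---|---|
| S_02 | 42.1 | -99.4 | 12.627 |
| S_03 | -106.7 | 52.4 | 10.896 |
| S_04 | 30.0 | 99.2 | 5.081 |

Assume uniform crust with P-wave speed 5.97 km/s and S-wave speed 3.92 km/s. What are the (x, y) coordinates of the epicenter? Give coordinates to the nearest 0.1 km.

17.3 km east, 42.6 km north

Distance from S−P lag: d = Δt · v_P v_S / (v_P − v_S) = Δt · (5.97·3.92)/(5.97−3.92) ≈ 11.4158·Δt.
So d_S_02 = 144.15, d_S_03 = 124.39, d_S_04 = 58.00 km.
Circle about each station: (x − 42.1)² + (y + 99.4)² = 144.15²; (x + 106.7)² + (y − 52.4)² = 124.39²; (x − 30.0)² + (y − 99.2)² = 58.00².
Subtracting the S_02 equation from the S_03 and S_04 equations removes the quadratic terms:
-297.6 x + 303.6 y = 7784.23
-24.2 x + 397.2 y = 16503.09
Solving the 2×2 system: x ≈ 17.3, y ≈ 42.6 km.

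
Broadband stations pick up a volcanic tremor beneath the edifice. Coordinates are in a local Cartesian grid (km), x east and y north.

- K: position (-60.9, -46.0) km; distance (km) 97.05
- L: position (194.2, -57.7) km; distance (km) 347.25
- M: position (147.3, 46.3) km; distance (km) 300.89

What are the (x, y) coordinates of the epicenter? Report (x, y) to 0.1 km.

-149.1 km east, -5.5 km north

Circle about each station: (x + 60.9)² + (y + 46.0)² = 97.05²; (x − 194.2)² + (y + 57.7)² = 347.25²; (x − 147.3)² + (y − 46.3)² = 300.89².
Subtracting pairs of circle equations eliminates x²+y² and gives linear equations (the radical axes):
510.2 x − 23.4 y = -75945.74
416.4 x + 184.6 y = -63099.92
Solving the 2×2 system: x ≈ -149.1, y ≈ -5.5 km.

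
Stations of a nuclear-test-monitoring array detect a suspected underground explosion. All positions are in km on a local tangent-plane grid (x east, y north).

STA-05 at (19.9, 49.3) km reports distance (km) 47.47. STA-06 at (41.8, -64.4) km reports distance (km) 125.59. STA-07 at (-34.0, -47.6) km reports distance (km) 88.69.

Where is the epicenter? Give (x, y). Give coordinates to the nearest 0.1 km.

Circle about each station: (x − 19.9)² + (y − 49.3)² = 47.47²; (x − 41.8)² + (y + 64.4)² = 125.59²; (x + 34.0)² + (y + 47.6)² = 88.69².
Subtracting pairs of circle equations eliminates x²+y² and gives linear equations (the radical axes):
43.8 x − 227.4 y = -10451.35
-107.8 x − 193.8 y = -5017.26
Solving the 2×2 system: x ≈ -26.8, y ≈ 40.8 km.

(-26.8, 40.8)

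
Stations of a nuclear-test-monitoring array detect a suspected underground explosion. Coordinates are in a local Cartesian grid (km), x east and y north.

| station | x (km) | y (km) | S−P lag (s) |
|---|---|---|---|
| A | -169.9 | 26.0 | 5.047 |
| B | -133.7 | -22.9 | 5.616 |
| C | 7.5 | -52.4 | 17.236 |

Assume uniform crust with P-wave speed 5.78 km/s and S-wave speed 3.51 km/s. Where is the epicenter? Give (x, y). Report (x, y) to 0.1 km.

(-124.8, 26.5)

Distance from S−P lag: d = Δt · v_P v_S / (v_P − v_S) = Δt · (5.78·3.51)/(5.78−3.51) ≈ 8.9374·Δt.
So d_A = 45.11, d_B = 50.19, d_C = 154.04 km.
Circle about each station: (x + 169.9)² + (y − 26.0)² = 45.11²; (x + 133.7)² + (y + 22.9)² = 50.19²; (x − 7.5)² + (y + 52.4)² = 154.04².
Subtracting the A equation from the B and C equations removes the quadratic terms:
72.4 x − 97.8 y = -11626.03
354.8 x − 156.8 y = -48433.41
Solving the 2×2 system: x ≈ -124.8, y ≈ 26.5 km.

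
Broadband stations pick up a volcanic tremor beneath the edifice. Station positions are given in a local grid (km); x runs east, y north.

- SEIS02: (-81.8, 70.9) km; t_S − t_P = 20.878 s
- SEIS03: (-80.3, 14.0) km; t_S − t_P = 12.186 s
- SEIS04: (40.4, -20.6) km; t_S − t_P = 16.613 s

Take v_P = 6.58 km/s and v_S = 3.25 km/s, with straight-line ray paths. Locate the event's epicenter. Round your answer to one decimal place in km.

Distance from S−P lag: d = Δt · v_P v_S / (v_P − v_S) = Δt · (6.58·3.25)/(6.58−3.25) ≈ 6.4219·Δt.
So d_SEIS02 = 134.08, d_SEIS03 = 78.26, d_SEIS04 = 106.69 km.
Circle about each station: (x + 81.8)² + (y − 70.9)² = 134.08²; (x + 80.3)² + (y − 14.0)² = 78.26²; (x − 40.4)² + (y + 20.6)² = 106.69².
Subtracting the SEIS02 equation from the SEIS03 and SEIS04 equations removes the quadratic terms:
3.0 x − 113.8 y = 6778.86
244.4 x − 183.0 y = -3066.84
Solving the 2×2 system: x ≈ -58.3, y ≈ -61.1 km.

(-58.3, -61.1)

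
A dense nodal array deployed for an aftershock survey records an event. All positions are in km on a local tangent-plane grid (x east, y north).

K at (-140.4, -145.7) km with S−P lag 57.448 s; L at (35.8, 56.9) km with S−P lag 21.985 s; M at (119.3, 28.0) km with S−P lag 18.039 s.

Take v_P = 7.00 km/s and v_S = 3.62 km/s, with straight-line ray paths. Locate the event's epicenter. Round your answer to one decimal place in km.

Distance from S−P lag: d = Δt · v_P v_S / (v_P − v_S) = Δt · (7.00·3.62)/(7.00−3.62) ≈ 7.4970·Δt.
So d_K = 430.69, d_L = 164.82, d_M = 135.24 km.
Circle about each station: (x + 140.4)² + (y + 145.7)² = 430.69²; (x − 35.8)² + (y − 56.9)² = 164.82²; (x − 119.3)² + (y − 28.0)² = 135.24².
Subtracting the K equation from the L and M equations removes the quadratic terms:
352.4 x + 405.2 y = 121906.84
519.4 x + 347.4 y = 141279.86
Solving the 2×2 system: x ≈ 169.2, y ≈ 153.7 km.

169.2 km east, 153.7 km north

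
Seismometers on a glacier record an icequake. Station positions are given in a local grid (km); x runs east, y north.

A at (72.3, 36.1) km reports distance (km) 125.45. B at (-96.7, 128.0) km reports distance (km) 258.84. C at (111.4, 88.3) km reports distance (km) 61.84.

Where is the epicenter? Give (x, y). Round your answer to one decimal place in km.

(162.1, 123.7)

Circle about each station: (x − 72.3)² + (y − 36.1)² = 125.45²; (x + 96.7)² + (y − 128.0)² = 258.84²; (x − 111.4)² + (y − 88.3)² = 61.84².
Subtracting the A equation from the B and C equations removes the quadratic terms:
-338.0 x + 183.8 y = -32056.05
78.2 x + 104.4 y = 25589.87
Solving the 2×2 system: x ≈ 162.1, y ≈ 123.7 km.
Check against A (with the unrounded x, y): √((x − 72.3)²+(y − 36.1)²) = 125.45 ≈ 125.45 km. ✓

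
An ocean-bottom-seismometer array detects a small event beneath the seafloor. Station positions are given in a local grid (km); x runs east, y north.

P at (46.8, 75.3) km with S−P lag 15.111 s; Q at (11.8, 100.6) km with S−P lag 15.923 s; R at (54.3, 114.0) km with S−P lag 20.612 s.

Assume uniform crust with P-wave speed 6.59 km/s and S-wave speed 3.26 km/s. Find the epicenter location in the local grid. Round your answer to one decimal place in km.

-17.7 km east, 2.2 km north

Distance from S−P lag: d = Δt · v_P v_S / (v_P − v_S) = Δt · (6.59·3.26)/(6.59−3.26) ≈ 6.4515·Δt.
So d_P = 97.49, d_Q = 102.73, d_R = 132.98 km.
Circle about each station: (x − 46.8)² + (y − 75.3)² = 97.49²; (x − 11.8)² + (y − 100.6)² = 102.73²; (x − 54.3)² + (y − 114.0)² = 132.98².
Subtracting the P equation from the Q and R equations removes the quadratic terms:
-70.0 x + 50.6 y = 1350.12
15.0 x + 77.4 y = -95.22
Solving the 2×2 system: x ≈ -17.7, y ≈ 2.2 km.
Check against P (with the unrounded x, y): √((x − 46.8)²+(y − 75.3)²) = 97.49 ≈ 97.49 km. ✓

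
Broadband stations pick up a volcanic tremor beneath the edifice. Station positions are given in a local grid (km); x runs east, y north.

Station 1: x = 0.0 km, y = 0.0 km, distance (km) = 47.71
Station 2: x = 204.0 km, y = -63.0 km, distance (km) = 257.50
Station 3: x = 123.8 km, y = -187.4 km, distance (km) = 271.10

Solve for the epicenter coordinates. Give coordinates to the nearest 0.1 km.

Circle about each station: x² + y² = 47.71²; (x − 204.0)² + (y + 63.0)² = 257.50²; (x − 123.8)² + (y + 187.4)² = 271.10².
Subtracting the Station 1 equation from the Station 2 and Station 3 equations removes the quadratic terms:
408.0 x − 126.0 y = -18445.01
247.6 x − 374.8 y = -20773.77
Solving the 2×2 system: x ≈ -35.3, y ≈ 32.1 km.

x ≈ -35.3 km, y ≈ 32.1 km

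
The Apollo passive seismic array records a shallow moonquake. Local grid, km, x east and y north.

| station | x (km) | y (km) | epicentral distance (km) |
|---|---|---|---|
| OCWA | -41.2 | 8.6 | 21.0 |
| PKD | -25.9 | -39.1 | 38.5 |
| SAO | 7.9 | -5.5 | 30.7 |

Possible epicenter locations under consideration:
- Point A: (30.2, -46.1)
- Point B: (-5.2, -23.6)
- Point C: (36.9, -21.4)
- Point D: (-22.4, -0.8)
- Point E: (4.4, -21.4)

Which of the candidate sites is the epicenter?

Point D

For each candidate, compare |candidate − station| to the reported distance:
Point A: residuals OCWA 68.9, PKD 18.0, SAO 15.6 → max 68.9 km
Point B: residuals OCWA 27.3, PKD 12.6, SAO 8.4 → max 27.3 km
Point C: residuals OCWA 62.7, PKD 26.7, SAO 2.4 → max 62.7 km
Point D: residuals OCWA 0.0, PKD 0.0, SAO 0.0 → max 0.0 km
Point E: residuals OCWA 33.6, PKD 3.4, SAO 14.4 → max 33.6 km
Only Point D has all residuals ≈ 0.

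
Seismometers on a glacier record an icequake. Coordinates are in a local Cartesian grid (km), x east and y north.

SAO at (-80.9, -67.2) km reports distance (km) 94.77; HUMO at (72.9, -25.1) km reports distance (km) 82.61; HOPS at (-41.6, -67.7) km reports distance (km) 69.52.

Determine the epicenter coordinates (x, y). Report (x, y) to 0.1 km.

Circle about each station: (x + 80.9)² + (y + 67.2)² = 94.77²; (x − 72.9)² + (y + 25.1)² = 82.61²; (x + 41.6)² + (y + 67.7)² = 69.52².
Subtracting pairs of circle equations eliminates x²+y² and gives linear equations (the radical axes):
307.6 x + 84.2 y = -2959.29
78.6 x − 1.0 y = -598.48
Solving the 2×2 system: x ≈ -7.7, y ≈ -7.0 km.

x ≈ -7.7 km, y ≈ -7.0 km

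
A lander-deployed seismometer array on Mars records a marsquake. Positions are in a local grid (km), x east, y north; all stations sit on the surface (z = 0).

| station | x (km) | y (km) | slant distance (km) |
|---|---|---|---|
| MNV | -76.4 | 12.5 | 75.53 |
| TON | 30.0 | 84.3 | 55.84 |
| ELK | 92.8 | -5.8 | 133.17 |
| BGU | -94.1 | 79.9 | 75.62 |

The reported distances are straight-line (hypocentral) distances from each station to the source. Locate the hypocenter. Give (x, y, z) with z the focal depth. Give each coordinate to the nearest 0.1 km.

Each station gives a sphere (x−x_i)² + (y−y_i)² + z² = d_i² (stations at z=0).
Subtracting the MNV sphere from TON and ELK: z² cancels, leaving linear equations in x and y:
212.8 x + 143.6 y = 4599.96
338.4 x − 36.6 y = -9377.20
Solving: x ≈ -20.897, y ≈ 63.000 km (keep extra digits for the depth step; rounded: -20.9, 63.0).
Then from the MNV sphere: z² = 75.53² − (x + 76.4)² − (y − 12.5)² with x = -20.897, y = 63.000, so z ≈ 8.599 ≈ 8.6 km.

(-20.9, 63.0, 8.6)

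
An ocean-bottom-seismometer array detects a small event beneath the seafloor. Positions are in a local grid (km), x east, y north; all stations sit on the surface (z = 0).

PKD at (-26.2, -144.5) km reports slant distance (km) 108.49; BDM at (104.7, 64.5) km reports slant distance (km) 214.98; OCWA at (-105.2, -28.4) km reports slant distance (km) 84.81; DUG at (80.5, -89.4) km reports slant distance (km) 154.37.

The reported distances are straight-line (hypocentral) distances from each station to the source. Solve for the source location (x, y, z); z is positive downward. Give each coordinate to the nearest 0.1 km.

(-58.0, -61.5, 62.2)

Each station gives a sphere (x−x_i)² + (y−y_i)² + z² = d_i² (stations at z=0).
Subtracting the PKD sphere from BDM and OCWA: z² cancels, leaving linear equations in x and y:
261.8 x + 418.0 y = -40890.67
-158.0 x + 232.2 y = -5115.75
Solving: x ≈ -58.000, y ≈ -61.498 km (keep extra digits for the depth step; rounded: -58.0, -61.5).
Then from the PKD sphere: z² = 108.49² − (x + 26.2)² − (y + 144.5)² with x = -58.000, y = -61.498, so z ≈ 62.205 ≈ 62.2 km.
Check against DUG (with the unrounded solution): distance 154.37 ≈ 154.37 km. ✓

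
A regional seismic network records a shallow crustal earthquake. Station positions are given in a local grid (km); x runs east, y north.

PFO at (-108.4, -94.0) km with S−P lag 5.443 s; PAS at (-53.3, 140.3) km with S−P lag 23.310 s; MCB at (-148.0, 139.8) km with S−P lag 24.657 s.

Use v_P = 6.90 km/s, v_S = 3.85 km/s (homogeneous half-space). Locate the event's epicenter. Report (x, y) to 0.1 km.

Distance from S−P lag: d = Δt · v_P v_S / (v_P − v_S) = Δt · (6.90·3.85)/(6.90−3.85) ≈ 8.7098·Δt.
So d_PFO = 47.41, d_PAS = 203.03, d_MCB = 214.76 km.
Circle about each station: (x + 108.4)² + (y + 94.0)² = 47.41²; (x + 53.3)² + (y − 140.3)² = 203.03²; (x + 148.0)² + (y − 139.8)² = 214.76².
Subtracting the PFO equation from the PAS and MCB equations removes the quadratic terms:
110.2 x + 468.6 y = -37035.05
-79.2 x + 467.6 y = -23012.67
Solving the 2×2 system: x ≈ -73.7, y ≈ -61.7 km.

x ≈ -73.7 km, y ≈ -61.7 km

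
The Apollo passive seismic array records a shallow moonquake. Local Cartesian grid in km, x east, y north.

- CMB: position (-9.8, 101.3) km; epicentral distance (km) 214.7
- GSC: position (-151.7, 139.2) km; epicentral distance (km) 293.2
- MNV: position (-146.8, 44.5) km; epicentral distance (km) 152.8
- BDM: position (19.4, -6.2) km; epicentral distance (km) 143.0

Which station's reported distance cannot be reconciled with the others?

GSC

Solve using three stations at a time. Using CMB, MNV, BDM (subtract circle equations pairwise → linear system) gives (x, y) ≈ (-90.6, -97.7).
Distances from that point to each station vs reported:
  CMB: calculated 214.7 vs reported 214.7 → residual 0.0 km
  GSC: calculated 244.6 vs reported 293.2 → residual 48.6 km
  MNV: calculated 152.9 vs reported 152.8 → residual 0.1 km
  BDM: calculated 143.1 vs reported 143.0 → residual 0.1 km
CMB, MNV, BDM are mutually consistent (residuals ≈ 0); GSC is off by 48.6 km.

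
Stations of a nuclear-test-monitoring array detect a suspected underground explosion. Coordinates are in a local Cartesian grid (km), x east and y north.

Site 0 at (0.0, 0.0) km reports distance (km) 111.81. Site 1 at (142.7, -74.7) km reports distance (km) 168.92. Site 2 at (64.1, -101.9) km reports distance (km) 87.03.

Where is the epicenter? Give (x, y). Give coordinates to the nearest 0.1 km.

Circle about each station: x² + y² = 111.81²; (x − 142.7)² + (y + 74.7)² = 168.92²; (x − 64.1)² + (y + 101.9)² = 87.03².
Subtracting the Site 0 equation from the Site 1 and Site 2 equations removes the quadratic terms:
285.4 x − 149.4 y = 9910.89
128.2 x − 203.8 y = 19419.68
Solving the 2×2 system: x ≈ -22.6, y ≈ -109.5 km.

x ≈ -22.6 km, y ≈ -109.5 km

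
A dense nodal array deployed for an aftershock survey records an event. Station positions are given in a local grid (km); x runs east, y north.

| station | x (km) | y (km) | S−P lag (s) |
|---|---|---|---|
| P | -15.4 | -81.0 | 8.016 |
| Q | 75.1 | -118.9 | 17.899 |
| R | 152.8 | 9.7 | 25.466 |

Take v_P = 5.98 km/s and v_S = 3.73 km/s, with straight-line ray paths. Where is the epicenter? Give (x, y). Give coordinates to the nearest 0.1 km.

(-90.9, -56.2)

Distance from S−P lag: d = Δt · v_P v_S / (v_P − v_S) = Δt · (5.98·3.73)/(5.98−3.73) ≈ 9.9135·Δt.
So d_P = 79.47, d_Q = 177.44, d_R = 252.46 km.
Circle about each station: (x + 15.4)² + (y + 81.0)² = 79.47²; (x − 75.1)² + (y + 118.9)² = 177.44²; (x − 152.8)² + (y − 9.7)² = 252.46².
Subtracting the P equation from the Q and R equations removes the quadratic terms:
181.0 x − 75.8 y = -12190.41
336.4 x + 181.4 y = -40776.80
Solving the 2×2 system: x ≈ -90.9, y ≈ -56.2 km.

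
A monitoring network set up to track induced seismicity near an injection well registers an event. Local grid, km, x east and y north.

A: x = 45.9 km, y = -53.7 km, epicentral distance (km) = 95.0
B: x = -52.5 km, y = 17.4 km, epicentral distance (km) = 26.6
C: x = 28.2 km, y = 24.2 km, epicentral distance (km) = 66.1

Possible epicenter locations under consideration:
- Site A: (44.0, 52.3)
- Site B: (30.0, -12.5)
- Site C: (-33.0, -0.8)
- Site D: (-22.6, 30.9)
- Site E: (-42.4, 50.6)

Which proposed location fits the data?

Site C

For each candidate, compare |candidate − station| to the reported distance:
Site A: residuals A 11.0, B 76.0, C 33.9 → max 76.0 km
Site B: residuals A 50.8, B 61.2, C 29.4 → max 61.2 km
Site C: residuals A 0.0, B 0.1, C 0.0 → max 0.1 km
Site D: residuals A 13.9, B 6.2, C 14.9 → max 14.9 km
Site E: residuals A 41.7, B 8.1, C 9.3 → max 41.7 km
Only Site C has all residuals ≈ 0.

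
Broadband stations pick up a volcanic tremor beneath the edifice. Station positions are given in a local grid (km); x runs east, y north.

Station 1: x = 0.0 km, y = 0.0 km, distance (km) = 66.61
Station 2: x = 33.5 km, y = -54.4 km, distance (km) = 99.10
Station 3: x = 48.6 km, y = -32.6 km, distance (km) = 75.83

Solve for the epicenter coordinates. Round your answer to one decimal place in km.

(50.7, 43.2)

Circle about each station: x² + y² = 66.61²; (x − 33.5)² + (y + 54.4)² = 99.10²; (x − 48.6)² + (y + 32.6)² = 75.83².
Subtracting the Station 1 equation from the Station 2 and Station 3 equations removes the quadratic terms:
67.0 x − 108.8 y = -1302.31
97.2 x − 65.2 y = 2111.42
Solving the 2×2 system: x ≈ 50.7, y ≈ 43.2 km.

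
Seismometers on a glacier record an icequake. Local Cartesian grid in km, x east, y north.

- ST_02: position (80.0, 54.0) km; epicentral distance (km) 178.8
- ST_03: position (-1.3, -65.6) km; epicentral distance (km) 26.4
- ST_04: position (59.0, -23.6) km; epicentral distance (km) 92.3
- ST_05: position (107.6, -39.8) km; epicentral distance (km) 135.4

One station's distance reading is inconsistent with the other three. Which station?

ST_02

Solve using three stations at a time. Using ST_03, ST_04, ST_05 (subtract circle equations pairwise → linear system) gives (x, y) ≈ (-26.5, -58.2).
Distances from that point to each station vs reported:
  ST_02: calculated 154.7 vs reported 178.8 → residual 24.1 km
  ST_03: calculated 26.3 vs reported 26.4 → residual 0.1 km
  ST_04: calculated 92.3 vs reported 92.3 → residual 0.0 km
  ST_05: calculated 135.4 vs reported 135.4 → residual 0.0 km
ST_03, ST_04, ST_05 are mutually consistent (residuals ≈ 0); ST_02 is off by 24.1 km.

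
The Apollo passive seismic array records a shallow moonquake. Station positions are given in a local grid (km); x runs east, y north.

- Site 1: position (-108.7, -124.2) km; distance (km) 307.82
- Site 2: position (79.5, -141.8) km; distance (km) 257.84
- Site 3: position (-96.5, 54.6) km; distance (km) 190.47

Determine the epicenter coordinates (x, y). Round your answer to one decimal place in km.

83.8 km east, 116.0 km north

Circle about each station: (x + 108.7)² + (y + 124.2)² = 307.82²; (x − 79.5)² + (y + 141.8)² = 257.84²; (x + 96.5)² + (y − 54.6)² = 190.47².
Subtracting pairs of circle equations eliminates x²+y² and gives linear equations (the radical axes):
376.4 x − 35.2 y = 27457.85
24.4 x + 357.6 y = 43526.41
Solving the 2×2 system: x ≈ 83.8, y ≈ 116.0 km.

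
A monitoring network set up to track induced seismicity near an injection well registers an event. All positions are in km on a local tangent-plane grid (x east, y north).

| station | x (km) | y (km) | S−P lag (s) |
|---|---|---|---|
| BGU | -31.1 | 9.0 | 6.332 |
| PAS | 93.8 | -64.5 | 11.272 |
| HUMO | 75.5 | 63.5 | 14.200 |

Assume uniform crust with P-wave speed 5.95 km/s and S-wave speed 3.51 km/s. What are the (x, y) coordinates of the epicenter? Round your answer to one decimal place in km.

Distance from S−P lag: d = Δt · v_P v_S / (v_P − v_S) = Δt · (5.95·3.51)/(5.95−3.51) ≈ 8.5592·Δt.
So d_BGU = 54.20, d_PAS = 96.48, d_HUMO = 121.54 km.
Circle about each station: (x + 31.1)² + (y − 9.0)² = 54.20²; (x − 93.8)² + (y + 64.5)² = 96.48²; (x − 75.5)² + (y − 63.5)² = 121.54².
Subtracting the BGU equation from the PAS and HUMO equations removes the quadratic terms:
249.8 x − 147.0 y = 5539.73
213.2 x + 109.0 y = -3150.04
Solving the 2×2 system: x ≈ 2.4, y ≈ -33.6 km.

(2.4, -33.6)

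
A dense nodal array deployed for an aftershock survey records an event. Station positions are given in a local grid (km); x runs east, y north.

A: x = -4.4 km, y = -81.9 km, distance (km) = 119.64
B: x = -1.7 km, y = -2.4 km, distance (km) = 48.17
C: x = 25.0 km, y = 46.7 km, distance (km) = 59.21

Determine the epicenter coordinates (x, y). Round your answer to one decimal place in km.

Circle about each station: (x + 4.4)² + (y + 81.9)² = 119.64²; (x + 1.7)² + (y + 2.4)² = 48.17²; (x − 25.0)² + (y − 46.7)² = 59.21².
Subtracting the A equation from the B and C equations removes the quadratic terms:
5.4 x + 159.0 y = 5275.06
58.8 x + 257.2 y = 6886.83
Solving the 2×2 system: x ≈ -32.9, y ≈ 34.3 km.
Check against A (with the unrounded x, y): √((x + 4.4)²+(y + 81.9)²) = 119.63 ≈ 119.64 km. ✓

(-32.9, 34.3)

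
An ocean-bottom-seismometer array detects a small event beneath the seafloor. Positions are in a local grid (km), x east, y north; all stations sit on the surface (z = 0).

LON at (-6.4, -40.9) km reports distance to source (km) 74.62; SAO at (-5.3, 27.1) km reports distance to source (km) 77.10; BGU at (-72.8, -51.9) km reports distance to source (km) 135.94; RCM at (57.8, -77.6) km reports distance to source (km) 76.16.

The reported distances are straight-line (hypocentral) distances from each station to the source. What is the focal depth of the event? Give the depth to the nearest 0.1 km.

depth ≈ 35.7 km

Each station gives a sphere (x−x_i)² + (y−y_i)² + z² = d_i² (stations at z=0).
Subtracting the LON sphere from SAO and BGU: z² cancels, leaving linear equations in x and y:
2.2 x + 136.0 y = -1327.54
-132.8 x − 22.0 y = -6631.86
Solving: x ≈ 51.694, y ≈ -10.598 km (keep extra digits for the depth step; rounded: 51.7, -10.6).
Then from the LON sphere: z² = 74.62² − (x + 6.4)² − (y + 40.9)² with x = 51.694, y = -10.598, so z ≈ 35.707 ≈ 35.7 km.
Check against RCM (with the unrounded solution): distance 76.17 ≈ 76.16 km. ✓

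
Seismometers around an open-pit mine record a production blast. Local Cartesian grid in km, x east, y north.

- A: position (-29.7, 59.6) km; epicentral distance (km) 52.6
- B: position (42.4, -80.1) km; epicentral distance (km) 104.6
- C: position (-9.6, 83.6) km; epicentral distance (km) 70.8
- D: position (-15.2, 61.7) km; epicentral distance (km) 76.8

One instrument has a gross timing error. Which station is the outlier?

Solve using three stations at a time. Using A, B, C (subtract circle equations pairwise → linear system) gives (x, y) ≈ (-5.4, 12.9).
Distances from that point to each station vs reported:
  A: calculated 52.6 vs reported 52.6 → residual 0.0 km
  B: calculated 104.6 vs reported 104.6 → residual 0.0 km
  C: calculated 70.8 vs reported 70.8 → residual 0.0 km
  D: calculated 49.7 vs reported 76.8 → residual 27.1 km
A, B, C are mutually consistent (residuals ≈ 0); D is off by 27.1 km.

D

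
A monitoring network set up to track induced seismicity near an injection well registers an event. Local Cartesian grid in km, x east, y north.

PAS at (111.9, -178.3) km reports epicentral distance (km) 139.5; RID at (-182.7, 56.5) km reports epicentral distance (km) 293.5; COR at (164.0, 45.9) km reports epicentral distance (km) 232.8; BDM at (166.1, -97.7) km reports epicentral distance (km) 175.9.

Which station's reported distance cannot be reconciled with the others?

Solve using three stations at a time. Using PAS, COR, BDM (subtract circle equations pairwise → linear system) gives (x, y) ≈ (-9.4, -109.4).
Distances from that point to each station vs reported:
  PAS: calculated 139.5 vs reported 139.5 → residual 0.0 km
  RID: calculated 239.9 vs reported 293.5 → residual 53.6 km
  COR: calculated 232.8 vs reported 232.8 → residual 0.0 km
  BDM: calculated 175.9 vs reported 175.9 → residual 0.0 km
PAS, COR, BDM are mutually consistent (residuals ≈ 0); RID is off by 53.6 km.

RID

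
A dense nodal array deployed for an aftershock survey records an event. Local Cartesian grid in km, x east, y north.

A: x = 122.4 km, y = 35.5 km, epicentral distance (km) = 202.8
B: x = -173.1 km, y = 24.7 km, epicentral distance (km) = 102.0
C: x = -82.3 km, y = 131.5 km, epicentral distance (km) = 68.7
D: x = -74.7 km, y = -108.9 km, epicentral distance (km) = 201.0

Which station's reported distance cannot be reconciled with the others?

Solve using three stations at a time. Using A, B, C (subtract circle equations pairwise → linear system) gives (x, y) ≈ (-78.5, 62.9).
Distances from that point to each station vs reported:
  A: calculated 202.8 vs reported 202.8 → residual 0.0 km
  B: calculated 102.0 vs reported 102.0 → residual 0.0 km
  C: calculated 68.7 vs reported 68.7 → residual 0.0 km
  D: calculated 171.9 vs reported 201.0 → residual 29.1 km
A, B, C are mutually consistent (residuals ≈ 0); D is off by 29.1 km.

D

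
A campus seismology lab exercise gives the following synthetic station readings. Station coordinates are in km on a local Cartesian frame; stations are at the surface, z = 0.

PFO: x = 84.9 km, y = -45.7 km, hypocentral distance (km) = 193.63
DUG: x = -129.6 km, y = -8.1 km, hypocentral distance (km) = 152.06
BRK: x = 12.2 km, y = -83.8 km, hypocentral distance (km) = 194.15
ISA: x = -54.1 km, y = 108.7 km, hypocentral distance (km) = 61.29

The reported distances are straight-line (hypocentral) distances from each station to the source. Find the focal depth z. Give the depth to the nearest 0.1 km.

Each station gives a sphere (x−x_i)² + (y−y_i)² + z² = d_i² (stations at z=0).
Subtracting the PFO sphere from DUG and BRK: z² cancels, leaving linear equations in x and y:
-429.0 x + 75.2 y = 21935.60
-145.4 x − 76.2 y = -2326.87
Solving: x ≈ -34.305, y ≈ 95.995 km (keep extra digits for the depth step; rounded: -34.3, 96.0).
Then from the PFO sphere: z² = 193.63² − (x − 84.9)² − (y + 45.7)² with x = -34.305, y = 95.995, so z ≈ 56.615 ≈ 56.6 km.
Check against ISA (with the unrounded solution): distance 61.31 ≈ 61.29 km. ✓

56.6 km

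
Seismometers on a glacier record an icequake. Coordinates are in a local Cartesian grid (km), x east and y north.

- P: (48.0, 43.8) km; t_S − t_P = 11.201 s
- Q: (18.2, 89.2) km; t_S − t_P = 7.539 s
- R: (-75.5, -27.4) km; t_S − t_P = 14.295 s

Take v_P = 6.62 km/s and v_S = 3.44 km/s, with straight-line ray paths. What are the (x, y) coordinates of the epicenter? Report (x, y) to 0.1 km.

Distance from S−P lag: d = Δt · v_P v_S / (v_P − v_S) = Δt · (6.62·3.44)/(6.62−3.44) ≈ 7.1613·Δt.
So d_P = 80.21, d_Q = 53.99, d_R = 102.37 km.
Circle about each station: (x − 48.0)² + (y − 43.8)² = 80.21²; (x − 18.2)² + (y − 89.2)² = 53.99²; (x + 75.5)² + (y + 27.4)² = 102.37².
Subtracting the P equation from the Q and R equations removes the quadratic terms:
-59.6 x + 90.8 y = 7584.16
-247.0 x − 142.4 y = -1817.40
Solving the 2×2 system: x ≈ -29.6, y ≈ 64.1 km.

x ≈ -29.6 km, y ≈ 64.1 km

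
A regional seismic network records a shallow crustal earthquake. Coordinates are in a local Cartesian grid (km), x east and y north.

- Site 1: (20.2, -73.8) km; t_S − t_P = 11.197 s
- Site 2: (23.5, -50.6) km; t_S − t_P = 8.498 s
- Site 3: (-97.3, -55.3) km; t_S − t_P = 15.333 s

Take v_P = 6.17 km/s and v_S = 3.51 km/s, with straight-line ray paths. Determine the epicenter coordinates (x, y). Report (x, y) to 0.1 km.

x ≈ 5.1 km, y ≈ 16.1 km

Distance from S−P lag: d = Δt · v_P v_S / (v_P − v_S) = Δt · (6.17·3.51)/(6.17−3.51) ≈ 8.1416·Δt.
So d_Site 1 = 91.16, d_Site 2 = 69.19, d_Site 3 = 124.84 km.
Circle about each station: (x − 20.2)² + (y + 73.8)² = 91.16²; (x − 23.5)² + (y + 50.6)² = 69.19²; (x + 97.3)² + (y + 55.3)² = 124.84².
Subtracting pairs of circle equations eliminates x²+y² and gives linear equations (the radical axes):
6.6 x + 46.4 y = 781.02
-235.0 x + 37.0 y = -603.98
Solving the 2×2 system: x ≈ 5.1, y ≈ 16.1 km.
Check against Site 1 (with the unrounded x, y): √((x − 20.2)²+(y + 73.8)²) = 91.16 ≈ 91.16 km. ✓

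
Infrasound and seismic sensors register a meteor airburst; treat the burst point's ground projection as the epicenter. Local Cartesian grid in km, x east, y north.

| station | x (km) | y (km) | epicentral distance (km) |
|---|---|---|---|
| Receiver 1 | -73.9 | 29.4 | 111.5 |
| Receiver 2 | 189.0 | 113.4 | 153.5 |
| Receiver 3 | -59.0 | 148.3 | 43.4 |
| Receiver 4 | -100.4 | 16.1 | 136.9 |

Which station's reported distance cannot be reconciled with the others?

Solve using three stations at a time. Using Receiver 1, Receiver 3, Receiver 4 (subtract circle equations pairwise → linear system) gives (x, y) ≈ (-20.7, 127.5).
Distances from that point to each station vs reported:
  Receiver 1: calculated 111.6 vs reported 111.5 → residual 0.1 km
  Receiver 2: calculated 210.1 vs reported 153.5 → residual 56.6 km
  Receiver 3: calculated 43.6 vs reported 43.4 → residual 0.2 km
  Receiver 4: calculated 137.0 vs reported 136.9 → residual 0.1 km
Receiver 1, Receiver 3, Receiver 4 are mutually consistent (residuals ≈ 0); Receiver 2 is off by 56.6 km.

Receiver 2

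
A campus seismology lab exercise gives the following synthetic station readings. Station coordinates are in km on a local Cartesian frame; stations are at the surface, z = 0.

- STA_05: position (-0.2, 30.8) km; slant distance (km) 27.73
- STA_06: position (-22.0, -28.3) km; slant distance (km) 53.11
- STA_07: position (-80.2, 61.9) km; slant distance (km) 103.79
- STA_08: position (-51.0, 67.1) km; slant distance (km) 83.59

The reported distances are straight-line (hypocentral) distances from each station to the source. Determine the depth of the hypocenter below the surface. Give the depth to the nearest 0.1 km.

Each station gives a sphere (x−x_i)² + (y−y_i)² + z² = d_i² (stations at z=0).
Subtracting the STA_05 sphere from STA_06 and STA_07: z² cancels, leaving linear equations in x and y:
-43.6 x − 118.2 y = -1715.51
-160.0 x + 62.2 y = -688.44
Solving: x ≈ 8.698, y ≈ 11.305 km (keep extra digits for the depth step; rounded: 8.7, 11.3).
Then from the STA_05 sphere: z² = 27.73² − (x + 0.2)² − (y − 30.8)² with x = 8.698, y = 11.305, so z ≈ 17.599 ≈ 17.6 km.

depth ≈ 17.6 km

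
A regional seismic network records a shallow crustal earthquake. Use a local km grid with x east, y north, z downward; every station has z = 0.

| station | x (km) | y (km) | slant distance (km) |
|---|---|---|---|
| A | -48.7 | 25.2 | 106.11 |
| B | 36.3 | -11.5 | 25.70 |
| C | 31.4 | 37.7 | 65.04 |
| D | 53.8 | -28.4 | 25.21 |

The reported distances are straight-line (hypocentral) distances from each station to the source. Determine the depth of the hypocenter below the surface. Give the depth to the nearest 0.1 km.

Each station gives a sphere (x−x_i)² + (y−y_i)² + z² = d_i² (stations at z=0).
Subtracting the A sphere from B and C: z² cancels, leaving linear equations in x and y:
170.0 x − 73.4 y = 9042.05
160.2 x + 25.0 y = 6429.65
Solving: x ≈ 43.601, y ≈ -22.206 km (keep extra digits for the depth step; rounded: 43.6, -22.2).
Then from the A sphere: z² = 106.11² − (x + 48.7)² − (y − 25.2)² with x = 43.601, y = -22.206, so z ≈ 22.193 ≈ 22.2 km.

z ≈ 22.2 km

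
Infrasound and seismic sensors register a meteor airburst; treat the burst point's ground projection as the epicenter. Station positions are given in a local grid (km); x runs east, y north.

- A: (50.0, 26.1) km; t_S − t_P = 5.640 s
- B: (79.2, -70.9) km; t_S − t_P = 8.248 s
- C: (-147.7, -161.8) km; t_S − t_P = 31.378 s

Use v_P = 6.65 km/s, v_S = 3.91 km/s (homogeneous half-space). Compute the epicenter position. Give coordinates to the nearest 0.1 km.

x ≈ 99.1 km, y ≈ 4.8 km

Distance from S−P lag: d = Δt · v_P v_S / (v_P − v_S) = Δt · (6.65·3.91)/(6.65−3.91) ≈ 9.4896·Δt.
So d_A = 53.52, d_B = 78.27, d_C = 297.76 km.
Circle about each station: (x − 50.0)² + (y − 26.1)² = 53.52²; (x − 79.2)² + (y + 70.9)² = 78.27²; (x + 147.7)² + (y + 161.8)² = 297.76².
Subtracting the A equation from the B and C equations removes the quadratic terms:
58.4 x − 194.0 y = 4856.44
-395.4 x − 375.8 y = -40983.31
Solving the 2×2 system: x ≈ 99.1, y ≈ 4.8 km.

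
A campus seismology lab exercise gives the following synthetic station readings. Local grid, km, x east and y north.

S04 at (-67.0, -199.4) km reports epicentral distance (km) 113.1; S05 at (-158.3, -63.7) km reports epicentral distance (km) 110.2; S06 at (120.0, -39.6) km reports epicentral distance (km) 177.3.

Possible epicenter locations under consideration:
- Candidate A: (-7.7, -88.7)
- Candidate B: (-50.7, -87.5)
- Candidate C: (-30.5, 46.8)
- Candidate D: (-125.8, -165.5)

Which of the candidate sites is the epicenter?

Candidate B

For each candidate, compare |candidate − station| to the reported distance:
Candidate A: residuals S04 12.5, S05 42.5, S06 40.5 → max 42.5 km
Candidate B: residuals S04 0.0, S05 0.0, S06 0.0 → max 0.0 km
Candidate C: residuals S04 135.8, S05 58.7, S06 3.8 → max 135.8 km
Candidate D: residuals S04 45.2, S05 3.3, S06 98.9 → max 98.9 km
Only Candidate B has all residuals ≈ 0.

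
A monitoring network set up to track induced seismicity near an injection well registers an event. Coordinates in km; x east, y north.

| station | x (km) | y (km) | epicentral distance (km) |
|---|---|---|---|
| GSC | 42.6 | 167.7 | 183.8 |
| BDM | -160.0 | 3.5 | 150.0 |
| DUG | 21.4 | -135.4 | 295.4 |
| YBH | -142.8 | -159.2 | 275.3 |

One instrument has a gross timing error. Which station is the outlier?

BDM

Solve using three stations at a time. Using GSC, DUG, YBH (subtract circle equations pairwise → linear system) gives (x, y) ≈ (-133.8, 116.0).
Distances from that point to each station vs reported:
  GSC: calculated 183.8 vs reported 183.8 → residual 0.0 km
  BDM: calculated 115.5 vs reported 150.0 → residual 34.5 km
  DUG: calculated 295.4 vs reported 295.4 → residual 0.0 km
  YBH: calculated 275.3 vs reported 275.3 → residual 0.0 km
GSC, DUG, YBH are mutually consistent (residuals ≈ 0); BDM is off by 34.5 km.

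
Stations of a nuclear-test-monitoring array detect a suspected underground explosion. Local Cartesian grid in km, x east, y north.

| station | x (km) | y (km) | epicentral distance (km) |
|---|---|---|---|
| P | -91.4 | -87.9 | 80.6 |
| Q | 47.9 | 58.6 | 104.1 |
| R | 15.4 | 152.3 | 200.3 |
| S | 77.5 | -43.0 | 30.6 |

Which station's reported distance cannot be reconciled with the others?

Solve using three stations at a time. Using Q, R, S (subtract circle equations pairwise → linear system) gives (x, y) ≈ (46.8, -45.5).
Distances from that point to each station vs reported:
  P: calculated 144.6 vs reported 80.6 → residual 64.0 km
  Q: calculated 104.2 vs reported 104.1 → residual 0.1 km
  R: calculated 200.3 vs reported 200.3 → residual 0.0 km
  S: calculated 30.8 vs reported 30.6 → residual 0.2 km
Q, R, S are mutually consistent (residuals ≈ 0); P is off by 64.0 km.

P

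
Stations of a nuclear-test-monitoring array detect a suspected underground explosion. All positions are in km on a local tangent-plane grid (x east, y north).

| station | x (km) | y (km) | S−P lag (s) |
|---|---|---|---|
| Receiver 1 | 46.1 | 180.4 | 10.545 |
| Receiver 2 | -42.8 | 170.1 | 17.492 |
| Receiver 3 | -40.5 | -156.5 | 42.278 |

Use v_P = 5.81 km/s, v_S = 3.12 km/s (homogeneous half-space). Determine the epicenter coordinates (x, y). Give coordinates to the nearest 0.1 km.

Distance from S−P lag: d = Δt · v_P v_S / (v_P − v_S) = Δt · (5.81·3.12)/(5.81−3.12) ≈ 6.7387·Δt.
So d_Receiver 1 = 71.06, d_Receiver 2 = 117.87, d_Receiver 3 = 284.90 km.
Circle about each station: (x − 46.1)² + (y − 180.4)² = 71.06²; (x + 42.8)² + (y − 170.1)² = 117.87²; (x + 40.5)² + (y + 156.5)² = 284.90².
Subtracting the Receiver 1 equation from the Receiver 2 and Receiver 3 equations removes the quadratic terms:
-177.8 x − 20.6 y = -12747.33
-173.2 x − 673.8 y = -84655.36
Solving the 2×2 system: x ≈ 58.9, y ≈ 110.5 km.

58.9 km east, 110.5 km north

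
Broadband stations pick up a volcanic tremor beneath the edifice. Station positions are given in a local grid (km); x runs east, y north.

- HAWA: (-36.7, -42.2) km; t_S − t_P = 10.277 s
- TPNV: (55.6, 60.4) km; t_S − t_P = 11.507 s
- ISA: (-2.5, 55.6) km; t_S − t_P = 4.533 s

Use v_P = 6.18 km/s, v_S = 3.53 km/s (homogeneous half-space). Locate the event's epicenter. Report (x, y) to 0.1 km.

x ≈ -37.4 km, y ≈ 42.4 km

Distance from S−P lag: d = Δt · v_P v_S / (v_P − v_S) = Δt · (6.18·3.53)/(6.18−3.53) ≈ 8.2322·Δt.
So d_HAWA = 84.60, d_TPNV = 94.73, d_ISA = 37.32 km.
Circle about each station: (x + 36.7)² + (y + 42.2)² = 84.60²; (x − 55.6)² + (y − 60.4)² = 94.73²; (x + 2.5)² + (y − 55.6)² = 37.32².
Subtracting the HAWA equation from the TPNV and ISA equations removes the quadratic terms:
184.6 x + 205.2 y = 1795.18
68.4 x + 195.6 y = 5734.26
Solving the 2×2 system: x ≈ -37.4, y ≈ 42.4 km.
Check against HAWA (with the unrounded x, y): √((x + 36.7)²+(y + 42.2)²) = 84.60 ≈ 84.60 km. ✓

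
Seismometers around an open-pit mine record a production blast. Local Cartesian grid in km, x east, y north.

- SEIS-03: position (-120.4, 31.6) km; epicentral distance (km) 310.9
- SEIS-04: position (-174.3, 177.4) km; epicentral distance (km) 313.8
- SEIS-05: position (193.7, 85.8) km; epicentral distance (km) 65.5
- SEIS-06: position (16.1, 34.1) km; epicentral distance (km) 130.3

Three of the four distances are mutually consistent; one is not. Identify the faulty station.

SEIS-03

Solve using three stations at a time. Using SEIS-04, SEIS-05, SEIS-06 (subtract circle equations pairwise → linear system) gives (x, y) ≈ (129.4, 98.5).
Distances from that point to each station vs reported:
  SEIS-03: calculated 258.6 vs reported 310.9 → residual 52.3 km
  SEIS-04: calculated 313.8 vs reported 313.8 → residual 0.0 km
  SEIS-05: calculated 65.5 vs reported 65.5 → residual 0.0 km
  SEIS-06: calculated 130.3 vs reported 130.3 → residual 0.0 km
SEIS-04, SEIS-05, SEIS-06 are mutually consistent (residuals ≈ 0); SEIS-03 is off by 52.3 km.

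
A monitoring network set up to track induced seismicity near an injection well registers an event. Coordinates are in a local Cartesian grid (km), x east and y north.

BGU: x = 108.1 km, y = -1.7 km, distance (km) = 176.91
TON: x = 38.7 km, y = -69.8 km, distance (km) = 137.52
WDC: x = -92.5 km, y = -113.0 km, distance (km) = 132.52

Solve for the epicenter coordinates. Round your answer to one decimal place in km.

(-67.8, 17.2)

Circle about each station: (x − 108.1)² + (y + 1.7)² = 176.91²; (x − 38.7)² + (y + 69.8)² = 137.52²; (x + 92.5)² + (y + 113.0)² = 132.52².
Subtracting the BGU equation from the TON and WDC equations removes the quadratic terms:
-138.8 x − 136.2 y = 7066.63
-401.2 x − 222.6 y = 23372.35
Solving the 2×2 system: x ≈ -67.8, y ≈ 17.2 km.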